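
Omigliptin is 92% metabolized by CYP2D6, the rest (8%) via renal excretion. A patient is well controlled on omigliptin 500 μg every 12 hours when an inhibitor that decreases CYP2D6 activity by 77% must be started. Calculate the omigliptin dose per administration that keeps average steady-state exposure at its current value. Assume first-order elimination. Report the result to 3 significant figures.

146 μg

CYP2D6: 0.92 × 0.23 = 0.2116
Other: 0.08 (unchanged)
New clearance relative to baseline: 0.2116 + 0.08 = 0.2916.
Css,avg = (dose rate)/CL, so holding Css fixed requires dose ∝ CL: 500 × 0.2916 = 146 μg.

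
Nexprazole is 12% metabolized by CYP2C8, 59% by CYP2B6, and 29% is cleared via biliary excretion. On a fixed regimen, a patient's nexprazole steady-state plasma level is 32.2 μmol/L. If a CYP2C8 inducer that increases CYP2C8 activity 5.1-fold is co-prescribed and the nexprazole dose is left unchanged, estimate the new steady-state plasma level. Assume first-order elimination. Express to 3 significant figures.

21.6 μmol/L

The CYP2C8 pathway (12% of clearance) rises to 5.1× activity: 0.12 × 5.1 = 0.612.
CYP2B6 (59%) and the residual 29% are unaffected.
CL_new/CL_old = 0.612 + 0.59 + 0.29 = 1.492.
With dosing unchanged, steady-state plasma level scales as 1/CL: 32.2 / 1.492 = 21.6 μmol/L.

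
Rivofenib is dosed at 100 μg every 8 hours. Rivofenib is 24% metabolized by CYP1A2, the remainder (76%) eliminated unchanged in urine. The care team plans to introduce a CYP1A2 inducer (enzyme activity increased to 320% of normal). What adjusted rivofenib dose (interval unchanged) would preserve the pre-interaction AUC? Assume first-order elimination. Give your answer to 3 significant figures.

153 μg

CYP1A2: 0.24 × 3.2 = 0.768
Other: 0.76 (unchanged)
Relative clearance = 0.768 + 0.76 = 1.528.
To maintain the same steady-state level, dose must scale with clearance: new dose = 100 × 1.528 = 153 μg.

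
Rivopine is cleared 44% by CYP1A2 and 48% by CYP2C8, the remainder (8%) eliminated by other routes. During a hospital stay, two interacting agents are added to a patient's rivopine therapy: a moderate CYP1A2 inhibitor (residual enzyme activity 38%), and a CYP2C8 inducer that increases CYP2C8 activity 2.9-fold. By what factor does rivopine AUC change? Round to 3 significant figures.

The CYP1A2 pathway (44% of clearance) falls to 0.38× activity: 0.44 × 0.38 = 0.1672.
The CYP2C8 pathway (48% of clearance) is boosted to 2.9× activity: 0.48 × 2.9 = 1.392.
Non-CYP routes (8%) are unchanged.
CL_new/CL_old = 0.1672 + 1.392 + 0.08 = 1.6392.
AUC ∝ 1/CL: fold-change = 1 / 1.6392 = 0.610.

0.610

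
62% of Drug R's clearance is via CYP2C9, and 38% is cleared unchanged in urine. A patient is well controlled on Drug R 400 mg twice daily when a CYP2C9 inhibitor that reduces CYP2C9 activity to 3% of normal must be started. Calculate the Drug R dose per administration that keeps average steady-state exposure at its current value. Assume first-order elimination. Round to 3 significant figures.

159 mg

The CYP2C9 pathway (62% of clearance) falls to 0.03× activity: 0.62 × 0.03 = 0.0186.
Non-CYP routes (38%) are unchanged.
Relative clearance = 0.0186 + 0.38 = 0.3986.
Css,avg = (dose rate)/CL, so holding Css fixed requires dose ∝ CL: 400 × 0.3986 = 159 mg.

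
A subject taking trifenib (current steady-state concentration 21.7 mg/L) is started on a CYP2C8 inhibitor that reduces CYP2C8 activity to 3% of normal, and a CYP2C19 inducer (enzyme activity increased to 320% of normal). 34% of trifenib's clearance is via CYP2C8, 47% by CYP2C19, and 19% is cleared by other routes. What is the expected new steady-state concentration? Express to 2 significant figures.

13 mg/L

The CYP2C8 pathway (34% of clearance) drops to 0.03× activity: 0.34 × 0.03 = 0.0102.
The CYP2C19 pathway (47% of clearance) is boosted to 3.2× activity: 0.47 × 3.2 = 1.504.
The remaining 19% of clearance is unaffected.
Relative clearance = 0.0102 + 1.504 + 0.19 = 1.7042.
Dividing the baseline by the relative clearance: 21.7 / 1.7042 = 13 mg/L.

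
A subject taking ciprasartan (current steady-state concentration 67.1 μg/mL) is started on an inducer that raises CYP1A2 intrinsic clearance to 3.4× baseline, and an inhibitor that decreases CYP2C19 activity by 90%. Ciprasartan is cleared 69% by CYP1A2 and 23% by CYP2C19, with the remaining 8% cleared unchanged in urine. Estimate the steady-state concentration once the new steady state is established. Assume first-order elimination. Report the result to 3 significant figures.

27.4 μg/mL

The CYP1A2 pathway (69% of clearance) rises to 3.4× activity: 0.69 × 3.4 = 2.346.
The CYP2C19 pathway (23% of clearance) is reduced to 0.1× activity: 0.23 × 0.1 = 0.023.
The remaining 8% of clearance is unaffected.
Relative clearance = 2.346 + 0.023 + 0.08 = 2.449.
New steady-state concentration = 67.1 / 2.449 = 27.4 μg/mL (concentration scales inversely with clearance).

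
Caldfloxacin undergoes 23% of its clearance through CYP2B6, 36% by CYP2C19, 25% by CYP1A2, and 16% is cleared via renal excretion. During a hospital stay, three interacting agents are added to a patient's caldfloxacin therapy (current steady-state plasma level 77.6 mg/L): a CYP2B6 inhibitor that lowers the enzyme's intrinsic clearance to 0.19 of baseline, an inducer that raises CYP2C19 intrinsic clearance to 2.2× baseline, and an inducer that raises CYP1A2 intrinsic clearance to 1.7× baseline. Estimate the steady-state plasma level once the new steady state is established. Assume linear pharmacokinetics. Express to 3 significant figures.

The CYP2B6 pathway (23% of clearance) is reduced to 0.19× activity: 0.23 × 0.19 = 0.0437.
The CYP2C19 pathway (36% of clearance) increases to 2.2× activity: 0.36 × 2.2 = 0.792.
The CYP1A2 pathway (25% of clearance) is boosted to 1.7× activity: 0.25 × 1.7 = 0.425.
Non-CYP routes (16%) are unchanged.
New clearance relative to baseline: 0.0437 + 0.792 + 0.425 + 0.16 = 1.4207.
Steady-state plasma level ∝ 1/CL: new value = 77.6 / 1.4207 = 54.6 mg/L.

54.6 mg/L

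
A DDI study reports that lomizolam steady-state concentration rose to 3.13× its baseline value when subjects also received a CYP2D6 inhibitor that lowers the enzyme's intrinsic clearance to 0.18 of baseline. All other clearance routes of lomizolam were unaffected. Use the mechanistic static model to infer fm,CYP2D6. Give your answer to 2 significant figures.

0.83

Write x for the fraction cleared via CYP2D6. The observed steady-state concentration change means clearance fell to 1/3.13 = 0.3195 of baseline.
Only the CYP2D6 route changed, so 0.3195 = x·0.18 + (1 − x), giving x = 0.83.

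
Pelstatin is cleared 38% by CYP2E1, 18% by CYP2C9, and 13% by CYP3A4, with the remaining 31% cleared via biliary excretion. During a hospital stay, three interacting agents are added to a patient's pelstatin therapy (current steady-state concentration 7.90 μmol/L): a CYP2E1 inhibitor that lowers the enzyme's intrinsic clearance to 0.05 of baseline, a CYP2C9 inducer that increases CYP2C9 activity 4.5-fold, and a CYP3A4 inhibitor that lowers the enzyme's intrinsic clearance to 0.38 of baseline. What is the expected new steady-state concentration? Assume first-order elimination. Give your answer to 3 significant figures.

6.65 μmol/L

The CYP2E1 pathway (38% of clearance) falls to 0.05× activity: 0.38 × 0.05 = 0.019.
The CYP2C9 pathway (18% of clearance) rises to 4.5× activity: 0.18 × 4.5 = 0.81.
The CYP3A4 pathway (13% of clearance) is reduced to 0.38× activity: 0.13 × 0.38 = 0.0494.
Non-CYP routes (31%) are unchanged.
Relative clearance = 0.019 + 0.81 + 0.0494 + 0.31 = 1.1884.
New steady-state concentration = 7.90 / 1.1884 = 6.65 μmol/L (concentration scales inversely with clearance).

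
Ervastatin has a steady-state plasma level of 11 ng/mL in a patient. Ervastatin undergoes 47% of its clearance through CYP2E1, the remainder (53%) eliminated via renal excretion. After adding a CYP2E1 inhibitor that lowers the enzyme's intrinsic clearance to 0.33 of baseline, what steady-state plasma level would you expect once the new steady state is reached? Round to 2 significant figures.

The CYP2E1 pathway (47% of clearance) is reduced to 0.33× activity: 0.47 × 0.33 = 0.1551.
Non-CYP routes (53%) are unchanged.
Relative clearance = 0.1551 + 0.53 = 0.6851.
With dosing unchanged, steady-state plasma level scales as 1/CL: 11 / 0.6851 = 16 ng/mL.

16 ng/mL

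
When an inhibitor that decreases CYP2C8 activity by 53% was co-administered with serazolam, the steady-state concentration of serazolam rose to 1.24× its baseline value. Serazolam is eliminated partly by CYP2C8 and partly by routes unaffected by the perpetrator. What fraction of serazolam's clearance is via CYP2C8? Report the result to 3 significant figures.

0.365

Write x for the fraction cleared via CYP2C8. The observed steady-state concentration change means clearance fell to 1/1.24 = 0.8065 of baseline.
Only the CYP2C8 route changed, so 0.8065 = x·0.47 + (1 − x), giving x = 0.365.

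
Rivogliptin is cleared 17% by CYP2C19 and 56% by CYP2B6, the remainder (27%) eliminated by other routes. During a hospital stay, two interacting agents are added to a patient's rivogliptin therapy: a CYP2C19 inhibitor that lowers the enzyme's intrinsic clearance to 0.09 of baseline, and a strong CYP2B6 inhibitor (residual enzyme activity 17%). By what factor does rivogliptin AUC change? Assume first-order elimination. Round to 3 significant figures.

2.63

The CYP2C19 pathway (17% of clearance) falls to 0.09× activity: 0.17 × 0.09 = 0.0153.
The CYP2B6 pathway (56% of clearance) falls to 0.17× activity: 0.56 × 0.17 = 0.0952.
Non-CYP routes (27%) are unchanged.
Relative clearance = 0.0153 + 0.0952 + 0.27 = 0.3805.
Because AUC varies inversely with clearance, the combined effect is 1 / 0.3805 = 2.63.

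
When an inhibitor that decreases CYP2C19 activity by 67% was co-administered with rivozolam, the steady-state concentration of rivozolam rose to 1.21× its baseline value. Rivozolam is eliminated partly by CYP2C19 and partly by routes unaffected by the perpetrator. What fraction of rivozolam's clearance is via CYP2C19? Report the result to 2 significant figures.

Write x for the fraction cleared via CYP2C19. The observed steady-state concentration change means clearance fell to 1/1.21 = 0.8264 of baseline.
Only the CYP2C19 route changed, so 0.8264 = x·0.33 + (1 − x), giving x = 0.26.

0.26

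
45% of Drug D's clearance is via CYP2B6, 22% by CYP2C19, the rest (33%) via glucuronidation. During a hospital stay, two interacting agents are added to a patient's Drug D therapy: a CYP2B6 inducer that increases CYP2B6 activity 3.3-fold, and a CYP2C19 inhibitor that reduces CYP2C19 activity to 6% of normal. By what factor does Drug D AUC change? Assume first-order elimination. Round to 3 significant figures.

0.547

The CYP2B6 pathway (45% of clearance) increases to 3.3× activity: 0.45 × 3.3 = 1.485.
The CYP2C19 pathway (22% of clearance) drops to 0.06× activity: 0.22 × 0.06 = 0.0132.
Non-CYP routes (33%) are unchanged.
CL_new/CL_old = 1.485 + 0.0132 + 0.33 = 1.8282.
Because AUC varies inversely with clearance, the combined effect is 1 / 1.8282 = 0.547.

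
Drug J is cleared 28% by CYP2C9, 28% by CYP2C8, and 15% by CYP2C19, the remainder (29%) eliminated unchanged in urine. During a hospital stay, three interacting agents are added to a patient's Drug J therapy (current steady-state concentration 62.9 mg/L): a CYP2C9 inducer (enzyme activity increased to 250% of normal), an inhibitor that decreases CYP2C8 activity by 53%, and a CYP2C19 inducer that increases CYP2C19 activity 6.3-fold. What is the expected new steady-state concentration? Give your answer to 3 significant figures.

30.4 mg/L

CYP2C9: 0.28 × 2.5 = 0.7
CYP2C8: 0.28 × 0.47 = 0.1316
CYP2C19: 0.15 × 6.3 = 0.945
Other: 0.29 (unchanged)
CL_new/CL_old = 0.7 + 0.1316 + 0.945 + 0.29 = 2.0666.
Steady-state concentration ∝ 1/CL: new value = 62.9 / 2.0666 = 30.4 mg/L.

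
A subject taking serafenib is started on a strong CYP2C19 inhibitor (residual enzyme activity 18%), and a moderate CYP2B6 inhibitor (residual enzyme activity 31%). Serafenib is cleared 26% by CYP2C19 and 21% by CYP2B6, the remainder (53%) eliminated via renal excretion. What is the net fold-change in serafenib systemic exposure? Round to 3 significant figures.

1.56

The CYP2C19 pathway (26% of clearance) falls to 0.18× activity: 0.26 × 0.18 = 0.0468.
The CYP2B6 pathway (21% of clearance) drops to 0.31× activity: 0.21 × 0.31 = 0.0651.
Non-CYP routes (53%) are unchanged.
CL_new/CL_old = 0.0468 + 0.0651 + 0.53 = 0.6419.
Net systemic exposure ratio = 1 / 0.6419 = 1.56.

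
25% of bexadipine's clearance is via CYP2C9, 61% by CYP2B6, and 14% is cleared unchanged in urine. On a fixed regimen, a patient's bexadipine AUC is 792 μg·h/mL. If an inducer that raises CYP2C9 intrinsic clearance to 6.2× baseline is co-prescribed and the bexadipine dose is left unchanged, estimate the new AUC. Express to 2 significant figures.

3.4 × 10² μg·h/mL

The CYP2C9 pathway (25% of clearance) is boosted to 6.2× activity: 0.25 × 6.2 = 1.55.
CYP2B6 (61%) and the residual 14% are unaffected.
Relative clearance = 1.55 + 0.61 + 0.14 = 2.3.
New AUC = baseline ÷ relative clearance = 792 / 2.3 = 3.4 × 10² μg·h/mL.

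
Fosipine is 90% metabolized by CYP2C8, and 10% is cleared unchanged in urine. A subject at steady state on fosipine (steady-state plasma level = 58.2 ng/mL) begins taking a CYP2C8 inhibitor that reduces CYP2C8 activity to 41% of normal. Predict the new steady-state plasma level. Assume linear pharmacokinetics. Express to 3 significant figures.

124 ng/mL

The CYP2C8 pathway (90% of clearance) falls to 0.41× activity: 0.9 × 0.41 = 0.369.
The remaining 10% of clearance is unaffected.
Relative clearance = 0.369 + 0.1 = 0.469.
Steady-state plasma level ∝ 1/CL, so new value = 58.2 / 0.469 = 124 ng/mL.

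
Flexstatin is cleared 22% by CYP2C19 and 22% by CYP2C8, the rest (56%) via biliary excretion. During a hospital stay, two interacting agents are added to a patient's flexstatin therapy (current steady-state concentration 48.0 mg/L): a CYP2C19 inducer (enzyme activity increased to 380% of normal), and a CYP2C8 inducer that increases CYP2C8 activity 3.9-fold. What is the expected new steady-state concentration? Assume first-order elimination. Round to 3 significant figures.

The CYP2C19 pathway (22% of clearance) is boosted to 3.8× activity: 0.22 × 3.8 = 0.836.
The CYP2C8 pathway (22% of clearance) increases to 3.9× activity: 0.22 × 3.9 = 0.858.
Non-CYP routes (56%) are unchanged.
New clearance relative to baseline: 0.836 + 0.858 + 0.56 = 2.254.
Dividing the baseline by the relative clearance: 48.0 / 2.254 = 21.3 mg/L.

21.3 mg/L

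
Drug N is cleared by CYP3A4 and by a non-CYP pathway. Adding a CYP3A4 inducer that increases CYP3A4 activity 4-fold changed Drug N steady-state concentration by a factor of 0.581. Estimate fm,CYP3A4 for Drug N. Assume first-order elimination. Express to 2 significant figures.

CL'/CL = 1 / 0.581 = 1.721
4·fm + (1 − fm) = 1.721
fm = (1.721 − 1) / (4 − 1) = 0.24

0.24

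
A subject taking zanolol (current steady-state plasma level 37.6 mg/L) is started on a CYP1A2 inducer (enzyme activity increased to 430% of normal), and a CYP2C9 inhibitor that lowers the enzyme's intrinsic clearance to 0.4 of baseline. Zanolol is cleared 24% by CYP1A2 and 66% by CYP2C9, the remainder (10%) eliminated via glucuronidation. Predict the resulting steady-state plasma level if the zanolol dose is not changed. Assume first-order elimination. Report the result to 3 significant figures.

CYP1A2: 0.24 × 4.3 = 1.032
CYP2C9: 0.66 × 0.4 = 0.264
Other: 0.1 (unchanged)
CL_new/CL_old = 1.032 + 0.264 + 0.1 = 1.396.
New steady-state plasma level = 37.6 / 1.396 = 26.9 mg/L (concentration scales inversely with clearance).

26.9 mg/L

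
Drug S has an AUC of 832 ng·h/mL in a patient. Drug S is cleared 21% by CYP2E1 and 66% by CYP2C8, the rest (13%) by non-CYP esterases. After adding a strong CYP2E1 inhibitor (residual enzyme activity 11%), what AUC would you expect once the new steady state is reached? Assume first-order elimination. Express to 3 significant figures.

1.02 × 10³ ng·h/mL

The CYP2E1 pathway (21% of clearance) is reduced to 0.11× activity: 0.21 × 0.11 = 0.0231.
CYP2C8 (66%) and the residual 13% are unaffected.
Relative clearance = 0.0231 + 0.66 + 0.13 = 0.8131.
AUC ∝ 1/CL, so new value = 832 / 0.8131 = 1.02 × 10³ ng·h/mL.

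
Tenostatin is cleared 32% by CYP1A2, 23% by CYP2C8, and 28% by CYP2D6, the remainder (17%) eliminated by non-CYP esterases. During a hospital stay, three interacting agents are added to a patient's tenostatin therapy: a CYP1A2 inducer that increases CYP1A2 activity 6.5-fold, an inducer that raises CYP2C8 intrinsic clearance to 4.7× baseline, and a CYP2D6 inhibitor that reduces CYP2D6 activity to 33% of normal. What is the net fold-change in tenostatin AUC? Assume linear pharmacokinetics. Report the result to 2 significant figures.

The CYP1A2 pathway (32% of clearance) rises to 6.5× activity: 0.32 × 6.5 = 2.08.
The CYP2C8 pathway (23% of clearance) rises to 4.7× activity: 0.23 × 4.7 = 1.081.
The CYP2D6 pathway (28% of clearance) falls to 0.33× activity: 0.28 × 0.33 = 0.0924.
Non-CYP routes (17%) are unchanged.
Relative clearance = 2.08 + 1.081 + 0.0924 + 0.17 = 3.4234.
Net AUC ratio = 1 / 3.4234 = 0.29.

0.29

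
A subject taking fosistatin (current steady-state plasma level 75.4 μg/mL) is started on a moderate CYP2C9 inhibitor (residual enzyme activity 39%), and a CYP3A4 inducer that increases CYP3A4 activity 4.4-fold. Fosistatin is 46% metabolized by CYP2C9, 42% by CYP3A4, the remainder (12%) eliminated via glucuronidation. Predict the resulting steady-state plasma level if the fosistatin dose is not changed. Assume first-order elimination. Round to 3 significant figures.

The CYP2C9 pathway (46% of clearance) drops to 0.39× activity: 0.46 × 0.39 = 0.1794.
The CYP3A4 pathway (42% of clearance) rises to 4.4× activity: 0.42 × 4.4 = 1.848.
The remaining 12% of clearance is unaffected.
New clearance relative to baseline: 0.1794 + 1.848 + 0.12 = 2.1474.
New steady-state plasma level = 75.4 / 2.1474 = 35.1 μg/mL (concentration scales inversely with clearance).

35.1 μg/mL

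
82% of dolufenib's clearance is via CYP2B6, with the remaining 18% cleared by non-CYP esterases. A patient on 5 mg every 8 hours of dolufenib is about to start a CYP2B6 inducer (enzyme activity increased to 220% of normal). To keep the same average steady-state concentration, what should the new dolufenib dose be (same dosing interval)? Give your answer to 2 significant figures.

9.9 mg

The CYP2B6 pathway (82% of clearance) increases to 2.2× activity: 0.82 × 2.2 = 1.804.
The remaining 18% of clearance is unaffected.
Relative clearance = 1.804 + 0.18 = 1.984.
To maintain the same steady-state level, dose must scale with clearance: new dose = 5 × 1.984 = 9.9 mg.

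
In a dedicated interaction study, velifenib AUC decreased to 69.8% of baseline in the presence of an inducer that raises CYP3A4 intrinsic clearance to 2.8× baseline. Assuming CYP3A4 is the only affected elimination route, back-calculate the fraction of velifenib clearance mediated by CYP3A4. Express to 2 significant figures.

Let x = fm,CYP3A4. Because AUC ∝ 1/CL, relative clearance rose to 1/0.698 = 1.433.
Setting x·2.8 + (1 − x) = 1.433 and solving: x = (1.433 − 1)/(2.8 − 1) = 0.24.

0.24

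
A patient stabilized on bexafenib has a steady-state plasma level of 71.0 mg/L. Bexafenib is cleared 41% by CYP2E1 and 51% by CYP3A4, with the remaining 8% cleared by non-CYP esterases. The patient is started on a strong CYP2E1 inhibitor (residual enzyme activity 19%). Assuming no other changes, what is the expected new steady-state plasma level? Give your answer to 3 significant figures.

The CYP2E1 pathway (41% of clearance) falls to 0.19× activity: 0.41 × 0.19 = 0.0779.
CYP3A4 (51%) and the residual 8% are unaffected.
CL_new/CL_old = 0.0779 + 0.51 + 0.08 = 0.6679.
New steady-state plasma level = baseline ÷ relative clearance = 71.0 / 0.6679 = 106 mg/L.

106 mg/L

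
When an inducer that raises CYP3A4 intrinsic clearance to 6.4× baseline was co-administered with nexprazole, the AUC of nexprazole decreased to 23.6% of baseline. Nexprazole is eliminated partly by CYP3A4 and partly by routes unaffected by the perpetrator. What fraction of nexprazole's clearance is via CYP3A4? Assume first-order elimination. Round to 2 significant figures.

Let x = fm,CYP3A4. Because AUC ∝ 1/CL, relative clearance rose to 1/0.236 = 4.237.
Only the CYP3A4 route changed, so 4.237 = x·6.4 + (1 − x), giving x = 0.60.

0.60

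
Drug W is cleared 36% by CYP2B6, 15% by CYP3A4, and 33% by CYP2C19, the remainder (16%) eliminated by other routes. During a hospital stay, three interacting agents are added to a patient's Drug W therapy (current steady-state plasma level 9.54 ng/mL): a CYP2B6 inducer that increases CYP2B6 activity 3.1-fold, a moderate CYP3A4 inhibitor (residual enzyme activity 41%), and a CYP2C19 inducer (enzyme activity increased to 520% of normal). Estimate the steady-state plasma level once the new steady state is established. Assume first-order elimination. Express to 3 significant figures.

3.12 ng/mL

The CYP2B6 pathway (36% of clearance) increases to 3.1× activity: 0.36 × 3.1 = 1.116.
The CYP3A4 pathway (15% of clearance) is reduced to 0.41× activity: 0.15 × 0.41 = 0.0615.
The CYP2C19 pathway (33% of clearance) is boosted to 5.2× activity: 0.33 × 5.2 = 1.716.
The remaining 16% of clearance is unaffected.
Relative clearance = 1.116 + 0.0615 + 1.716 + 0.16 = 3.0535.
Steady-state plasma level ∝ 1/CL: new value = 9.54 / 3.0535 = 3.12 ng/mL.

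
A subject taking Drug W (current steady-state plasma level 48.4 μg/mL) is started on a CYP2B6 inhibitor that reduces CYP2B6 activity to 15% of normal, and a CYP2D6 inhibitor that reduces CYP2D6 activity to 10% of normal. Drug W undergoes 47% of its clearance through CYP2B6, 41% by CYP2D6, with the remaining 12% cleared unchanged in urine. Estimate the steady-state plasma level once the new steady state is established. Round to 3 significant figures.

The CYP2B6 pathway (47% of clearance) drops to 0.15× activity: 0.47 × 0.15 = 0.0705.
The CYP2D6 pathway (41% of clearance) falls to 0.1× activity: 0.41 × 0.1 = 0.041.
The remaining 12% of clearance is unaffected.
CL_new/CL_old = 0.0705 + 0.041 + 0.12 = 0.2315.
Dividing the baseline by the relative clearance: 48.4 / 0.2315 = 209 μg/mL.

209 μg/mL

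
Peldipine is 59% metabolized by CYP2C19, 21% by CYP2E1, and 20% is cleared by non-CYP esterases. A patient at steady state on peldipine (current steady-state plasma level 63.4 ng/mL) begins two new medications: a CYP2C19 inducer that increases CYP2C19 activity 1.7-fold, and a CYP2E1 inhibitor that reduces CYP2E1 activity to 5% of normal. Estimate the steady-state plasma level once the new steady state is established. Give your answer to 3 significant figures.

52.2 ng/mL

The CYP2C19 pathway (59% of clearance) rises to 1.7× activity: 0.59 × 1.7 = 1.003.
The CYP2E1 pathway (21% of clearance) is reduced to 0.05× activity: 0.21 × 0.05 = 0.0105.
Non-CYP routes (20%) are unchanged.
Relative clearance = 1.003 + 0.0105 + 0.2 = 1.2135.
New steady-state plasma level = 63.4 / 1.2135 = 52.2 ng/mL (concentration scales inversely with clearance).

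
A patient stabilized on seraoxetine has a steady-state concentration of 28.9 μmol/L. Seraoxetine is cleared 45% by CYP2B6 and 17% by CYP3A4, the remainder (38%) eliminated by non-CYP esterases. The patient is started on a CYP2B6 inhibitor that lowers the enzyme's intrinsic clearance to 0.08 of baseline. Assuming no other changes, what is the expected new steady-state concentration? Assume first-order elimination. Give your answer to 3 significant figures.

The CYP2B6 pathway (45% of clearance) drops to 0.08× activity: 0.45 × 0.08 = 0.036.
CYP3A4 (17%) and the residual 38% are unaffected.
CL_new/CL_old = 0.036 + 0.17 + 0.38 = 0.586.
With dosing unchanged, steady-state concentration scales as 1/CL: 28.9 / 0.586 = 49.3 μmol/L.

49.3 μmol/L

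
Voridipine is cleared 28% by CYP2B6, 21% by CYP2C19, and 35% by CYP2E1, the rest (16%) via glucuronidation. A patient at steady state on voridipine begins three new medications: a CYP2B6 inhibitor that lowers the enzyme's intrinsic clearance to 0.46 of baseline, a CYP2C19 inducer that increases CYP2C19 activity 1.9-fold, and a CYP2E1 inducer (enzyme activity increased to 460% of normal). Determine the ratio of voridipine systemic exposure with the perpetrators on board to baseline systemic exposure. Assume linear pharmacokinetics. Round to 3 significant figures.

CYP2B6: 0.28 × 0.46 = 0.1288
CYP2C19: 0.21 × 1.9 = 0.399
CYP2E1: 0.35 × 4.6 = 1.61
Other: 0.16 (unchanged)
New clearance relative to baseline: 0.1288 + 0.399 + 1.61 + 0.16 = 2.2978.
Systemic exposure ∝ 1/CL: fold-change = 1 / 2.2978 = 0.435.

0.435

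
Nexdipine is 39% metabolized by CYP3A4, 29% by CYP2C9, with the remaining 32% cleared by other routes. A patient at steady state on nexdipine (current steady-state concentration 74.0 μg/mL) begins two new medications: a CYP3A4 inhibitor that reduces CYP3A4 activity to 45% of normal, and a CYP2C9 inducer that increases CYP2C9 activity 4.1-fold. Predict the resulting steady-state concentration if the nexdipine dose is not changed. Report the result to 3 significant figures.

43.9 μg/mL

The CYP3A4 pathway (39% of clearance) drops to 0.45× activity: 0.39 × 0.45 = 0.1755.
The CYP2C9 pathway (29% of clearance) is boosted to 4.1× activity: 0.29 × 4.1 = 1.189.
Non-CYP routes (32%) are unchanged.
New clearance relative to baseline: 0.1755 + 1.189 + 0.32 = 1.6845.
Steady-state concentration ∝ 1/CL: new value = 74.0 / 1.6845 = 43.9 μg/mL.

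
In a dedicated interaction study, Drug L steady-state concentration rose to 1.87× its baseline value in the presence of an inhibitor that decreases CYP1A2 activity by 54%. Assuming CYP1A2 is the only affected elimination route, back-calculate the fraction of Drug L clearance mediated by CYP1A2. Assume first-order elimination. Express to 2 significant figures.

0.86

Let fm be the CYP1A2 fraction. New clearance relative to baseline = fm × 0.46 + (1 − fm).
Steady-state concentration ratio = 1 / (new CL fraction), so new CL fraction = 1 / 1.87 = 0.5348.
fm × 0.46 + 1 − fm = 0.5348  ⇒  fm × (0.46 − 1) = −0.4652  ⇒  fm = 0.86.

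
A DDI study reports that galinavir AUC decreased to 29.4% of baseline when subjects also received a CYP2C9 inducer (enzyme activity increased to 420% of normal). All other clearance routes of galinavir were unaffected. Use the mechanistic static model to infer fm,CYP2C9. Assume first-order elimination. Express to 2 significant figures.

Call the CYP2C9 fraction fm. After the interaction, CL_new/CL_old = fm × 4.2 + (1 − fm).
AUC ratio = 1 / (new CL fraction), so new CL fraction = 1 / 0.294 = 3.401.
fm × 4.2 + 1 − fm = 3.401  ⇒  fm × (4.2 − 1) = 2.401  ⇒  fm = 0.75.

0.75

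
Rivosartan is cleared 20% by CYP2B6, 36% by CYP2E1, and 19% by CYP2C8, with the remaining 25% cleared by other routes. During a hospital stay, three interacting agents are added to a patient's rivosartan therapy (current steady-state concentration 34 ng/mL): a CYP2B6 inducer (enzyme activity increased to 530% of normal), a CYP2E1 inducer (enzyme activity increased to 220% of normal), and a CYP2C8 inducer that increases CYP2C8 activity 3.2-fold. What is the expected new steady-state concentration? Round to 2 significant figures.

The CYP2B6 pathway (20% of clearance) is boosted to 5.3× activity: 0.2 × 5.3 = 1.06.
The CYP2E1 pathway (36% of clearance) rises to 2.2× activity: 0.36 × 2.2 = 0.792.
The CYP2C8 pathway (19% of clearance) is boosted to 3.2× activity: 0.19 × 3.2 = 0.608.
The remaining 25% of clearance is unaffected.
Relative clearance = 1.06 + 0.792 + 0.608 + 0.25 = 2.71.
Dividing the baseline by the relative clearance: 34 / 2.71 = 13 ng/mL.

13 ng/mL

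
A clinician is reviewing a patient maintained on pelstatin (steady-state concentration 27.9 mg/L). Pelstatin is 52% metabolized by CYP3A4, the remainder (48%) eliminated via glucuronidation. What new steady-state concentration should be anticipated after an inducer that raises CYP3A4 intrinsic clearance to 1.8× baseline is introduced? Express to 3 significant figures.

19.7 mg/L

The CYP3A4 pathway (52% of clearance) rises to 1.8× activity: 0.52 × 1.8 = 0.936.
Non-CYP routes (48%) are unchanged.
New clearance relative to baseline: 0.936 + 0.48 = 1.416.
Steady-state concentration ∝ 1/CL, so new value = 27.9 / 1.416 = 19.7 mg/L.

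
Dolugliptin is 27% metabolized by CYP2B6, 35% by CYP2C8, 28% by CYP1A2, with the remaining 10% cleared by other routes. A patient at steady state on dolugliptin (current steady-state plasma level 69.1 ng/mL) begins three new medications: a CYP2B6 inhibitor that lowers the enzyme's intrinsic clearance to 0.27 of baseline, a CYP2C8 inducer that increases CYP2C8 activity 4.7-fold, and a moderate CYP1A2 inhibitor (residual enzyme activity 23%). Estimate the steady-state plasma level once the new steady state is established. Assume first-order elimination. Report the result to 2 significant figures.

CYP2B6: 0.27 × 0.27 = 0.0729
CYP2C8: 0.35 × 4.7 = 1.645
CYP1A2: 0.28 × 0.23 = 0.0644
Other: 0.1 (unchanged)
New clearance relative to baseline: 0.0729 + 1.645 + 0.0644 + 0.1 = 1.8823.
Steady-state plasma level ∝ 1/CL: new value = 69.1 / 1.8823 = 37 ng/mL.

37 ng/mL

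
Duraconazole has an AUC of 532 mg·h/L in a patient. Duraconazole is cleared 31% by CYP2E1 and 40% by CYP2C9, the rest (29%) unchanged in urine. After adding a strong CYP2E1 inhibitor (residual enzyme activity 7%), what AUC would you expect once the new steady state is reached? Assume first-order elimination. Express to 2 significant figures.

The CYP2E1 pathway (31% of clearance) drops to 0.07× activity: 0.31 × 0.07 = 0.0217.
CYP2C9 (40%) and the residual 29% are unaffected.
Relative clearance = 0.0217 + 0.4 + 0.29 = 0.7117.
AUC ∝ 1/CL, so new value = 532 / 0.7117 = 7.5 × 10² mg·h/L.

7.5 × 10² mg·h/L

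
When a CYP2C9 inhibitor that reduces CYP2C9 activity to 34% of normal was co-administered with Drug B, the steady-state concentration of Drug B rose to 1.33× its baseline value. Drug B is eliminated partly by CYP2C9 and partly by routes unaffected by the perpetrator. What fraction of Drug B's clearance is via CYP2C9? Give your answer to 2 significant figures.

0.38

Let fm be the CYP2C9 fraction. New clearance relative to baseline = fm × 0.34 + (1 − fm).
Steady-state concentration ratio = 1 / (new CL fraction), so new CL fraction = 1 / 1.33 = 0.7519.
fm × 0.34 + 1 − fm = 0.7519  ⇒  fm × (0.34 − 1) = −0.2481  ⇒  fm = 0.38.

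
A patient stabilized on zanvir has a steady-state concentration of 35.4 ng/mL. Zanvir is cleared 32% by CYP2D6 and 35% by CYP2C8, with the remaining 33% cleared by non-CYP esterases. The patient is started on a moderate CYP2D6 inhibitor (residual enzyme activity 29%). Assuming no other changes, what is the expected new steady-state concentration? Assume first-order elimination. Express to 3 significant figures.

CYP2D6: 0.32 × 0.29 = 0.0928
CYP2C8: 0.35 (unchanged)
Other: 0.33 (unchanged)
Relative clearance = 0.0928 + 0.35 + 0.33 = 0.7728.
With dosing unchanged, steady-state concentration scales as 1/CL: 35.4 / 0.7728 = 45.8 ng/mL.

45.8 ng/mL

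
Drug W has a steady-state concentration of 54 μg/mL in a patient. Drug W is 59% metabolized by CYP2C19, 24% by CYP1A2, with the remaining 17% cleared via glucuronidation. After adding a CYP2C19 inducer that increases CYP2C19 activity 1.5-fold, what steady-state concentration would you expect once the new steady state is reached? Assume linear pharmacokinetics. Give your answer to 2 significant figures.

The CYP2C19 pathway (59% of clearance) increases to 1.5× activity: 0.59 × 1.5 = 0.885.
CYP1A2 (24%) and the residual 17% are unaffected.
CL_new/CL_old = 0.885 + 0.24 + 0.17 = 1.295.
With dosing unchanged, steady-state concentration scales as 1/CL: 54 / 1.295 = 42 μg/mL.

42 μg/mL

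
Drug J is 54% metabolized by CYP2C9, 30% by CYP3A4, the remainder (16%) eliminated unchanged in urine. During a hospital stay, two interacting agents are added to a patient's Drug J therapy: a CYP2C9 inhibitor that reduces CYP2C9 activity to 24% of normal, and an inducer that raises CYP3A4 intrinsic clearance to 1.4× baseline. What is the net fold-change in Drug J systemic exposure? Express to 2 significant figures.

1.4

The CYP2C9 pathway (54% of clearance) is reduced to 0.24× activity: 0.54 × 0.24 = 0.1296.
The CYP3A4 pathway (30% of clearance) rises to 1.4× activity: 0.3 × 1.4 = 0.42.
Non-CYP routes (16%) are unchanged.
New clearance relative to baseline: 0.1296 + 0.42 + 0.16 = 0.7096.
Because systemic exposure varies inversely with clearance, the combined effect is 1 / 0.7096 = 1.4.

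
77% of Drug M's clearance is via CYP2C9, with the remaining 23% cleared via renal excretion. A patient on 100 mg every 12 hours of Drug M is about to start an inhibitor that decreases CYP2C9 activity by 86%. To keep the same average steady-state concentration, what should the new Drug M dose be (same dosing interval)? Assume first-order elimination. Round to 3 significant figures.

The CYP2C9 pathway (77% of clearance) is reduced to 0.14× activity: 0.77 × 0.14 = 0.1078.
The remaining 23% of clearance is unaffected.
New clearance relative to baseline: 0.1078 + 0.23 = 0.3378.
To maintain the same steady-state level, dose must scale with clearance: new dose = 100 × 0.3378 = 33.8 mg.

33.8 mg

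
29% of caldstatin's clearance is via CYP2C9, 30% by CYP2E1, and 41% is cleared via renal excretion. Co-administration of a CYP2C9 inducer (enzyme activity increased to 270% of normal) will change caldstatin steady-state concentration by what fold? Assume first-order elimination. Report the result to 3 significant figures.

0.670

The CYP2C9 pathway (29% of clearance) increases to 2.7× activity: 0.29 × 2.7 = 0.783.
CYP2E1 (30%) and the residual 41% are unaffected.
Relative clearance = 0.783 + 0.3 + 0.41 = 1.493.
Since steady-state concentration ∝ 1/CL, the ratio is 1 / 1.493 = 0.670.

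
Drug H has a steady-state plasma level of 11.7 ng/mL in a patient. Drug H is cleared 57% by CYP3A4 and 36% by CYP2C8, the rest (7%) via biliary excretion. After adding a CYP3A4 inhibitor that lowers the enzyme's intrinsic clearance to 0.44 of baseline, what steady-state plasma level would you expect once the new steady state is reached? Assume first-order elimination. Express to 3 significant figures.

CYP3A4: 0.57 × 0.44 = 0.2508
CYP2C8: 0.36 (unchanged)
Other: 0.07 (unchanged)
Relative clearance = 0.2508 + 0.36 + 0.07 = 0.6808.
Steady-state plasma level ∝ 1/CL, so new value = 11.7 / 0.6808 = 17.2 ng/mL.

17.2 ng/mL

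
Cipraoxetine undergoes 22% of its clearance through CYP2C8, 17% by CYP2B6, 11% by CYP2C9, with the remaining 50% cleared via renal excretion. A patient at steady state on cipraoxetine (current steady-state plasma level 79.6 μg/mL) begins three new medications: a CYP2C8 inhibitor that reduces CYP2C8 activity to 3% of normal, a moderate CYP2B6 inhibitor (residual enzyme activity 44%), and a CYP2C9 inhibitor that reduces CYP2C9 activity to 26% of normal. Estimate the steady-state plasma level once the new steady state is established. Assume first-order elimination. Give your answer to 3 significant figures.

The CYP2C8 pathway (22% of clearance) is reduced to 0.03× activity: 0.22 × 0.03 = 0.0066.
The CYP2B6 pathway (17% of clearance) falls to 0.44× activity: 0.17 × 0.44 = 0.0748.
The CYP2C9 pathway (11% of clearance) is reduced to 0.26× activity: 0.11 × 0.26 = 0.0286.
Non-CYP routes (50%) are unchanged.
Relative clearance = 0.0066 + 0.0748 + 0.0286 + 0.5 = 0.61.
Steady-state plasma level ∝ 1/CL: new value = 79.6 / 0.61 = 130 μg/mL.

130 μg/mL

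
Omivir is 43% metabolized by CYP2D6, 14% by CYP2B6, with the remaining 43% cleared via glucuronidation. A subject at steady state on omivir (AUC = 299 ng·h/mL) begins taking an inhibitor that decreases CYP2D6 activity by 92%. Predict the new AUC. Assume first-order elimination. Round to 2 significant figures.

4.9 × 10² ng·h/mL

The CYP2D6 pathway (43% of clearance) falls to 0.08× activity: 0.43 × 0.08 = 0.0344.
CYP2B6 (14%) and the residual 43% are unaffected.
New clearance relative to baseline: 0.0344 + 0.14 + 0.43 = 0.6044.
With dosing unchanged, AUC scales as 1/CL: 299 / 0.6044 = 4.9 × 10² ng·h/mL.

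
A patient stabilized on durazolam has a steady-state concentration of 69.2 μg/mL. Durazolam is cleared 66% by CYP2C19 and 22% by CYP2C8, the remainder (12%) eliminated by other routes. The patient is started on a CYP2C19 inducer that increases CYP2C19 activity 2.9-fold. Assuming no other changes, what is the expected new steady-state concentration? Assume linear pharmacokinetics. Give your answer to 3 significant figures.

The CYP2C19 pathway (66% of clearance) is boosted to 2.9× activity: 0.66 × 2.9 = 1.914.
CYP2C8 (22%) and the residual 12% are unaffected.
CL_new/CL_old = 1.914 + 0.22 + 0.12 = 2.254.
Steady-state concentration ∝ 1/CL, so new value = 69.2 / 2.254 = 30.7 μg/mL.

30.7 μg/mL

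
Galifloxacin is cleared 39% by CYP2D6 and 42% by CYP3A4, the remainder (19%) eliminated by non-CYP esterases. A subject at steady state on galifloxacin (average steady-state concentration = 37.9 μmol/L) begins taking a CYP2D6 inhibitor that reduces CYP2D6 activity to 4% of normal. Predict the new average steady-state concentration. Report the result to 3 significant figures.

60.6 μmol/L

The CYP2D6 pathway (39% of clearance) drops to 0.04× activity: 0.39 × 0.04 = 0.0156.
CYP3A4 (42%) and the residual 19% are unaffected.
New clearance relative to baseline: 0.0156 + 0.42 + 0.19 = 0.6256.
Average steady-state concentration ∝ 1/CL, so new value = 37.9 / 0.6256 = 60.6 μmol/L.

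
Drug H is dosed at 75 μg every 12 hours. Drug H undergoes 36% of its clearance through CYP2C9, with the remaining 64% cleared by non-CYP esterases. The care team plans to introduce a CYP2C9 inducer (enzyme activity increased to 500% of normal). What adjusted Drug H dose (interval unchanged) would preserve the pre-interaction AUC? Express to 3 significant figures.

183 μg

The CYP2C9 pathway (36% of clearance) increases to 5× activity: 0.36 × 5 = 1.8.
The remaining 64% of clearance is unaffected.
New clearance relative to baseline: 1.8 + 0.64 = 2.44.
Exposure is unchanged when dose changes in proportion to clearance. New dose = 75 μg × 2.44 = 183 μg.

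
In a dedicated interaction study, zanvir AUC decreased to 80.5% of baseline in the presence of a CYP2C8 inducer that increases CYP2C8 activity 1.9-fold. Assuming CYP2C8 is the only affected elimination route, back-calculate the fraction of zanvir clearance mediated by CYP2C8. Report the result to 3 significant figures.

Write x for the fraction cleared via CYP2C8. The observed AUC change means clearance rose to 1/0.805 = 1.242 of baseline.
Only the CYP2C8 route changed, so 1.242 = x·1.9 + (1 − x), giving x = 0.269.

0.269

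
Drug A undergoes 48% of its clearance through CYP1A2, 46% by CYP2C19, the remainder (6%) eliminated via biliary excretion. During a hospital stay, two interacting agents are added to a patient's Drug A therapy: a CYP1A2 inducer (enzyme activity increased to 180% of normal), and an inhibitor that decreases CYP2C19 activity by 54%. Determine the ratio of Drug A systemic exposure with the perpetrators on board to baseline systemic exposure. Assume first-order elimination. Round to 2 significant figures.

0.88

The CYP1A2 pathway (48% of clearance) rises to 1.8× activity: 0.48 × 1.8 = 0.864.
The CYP2C19 pathway (46% of clearance) falls to 0.46× activity: 0.46 × 0.46 = 0.2116.
Non-CYP routes (6%) are unchanged.
CL_new/CL_old = 0.864 + 0.2116 + 0.06 = 1.1356.
Net systemic exposure ratio = 1 / 1.1356 = 0.88.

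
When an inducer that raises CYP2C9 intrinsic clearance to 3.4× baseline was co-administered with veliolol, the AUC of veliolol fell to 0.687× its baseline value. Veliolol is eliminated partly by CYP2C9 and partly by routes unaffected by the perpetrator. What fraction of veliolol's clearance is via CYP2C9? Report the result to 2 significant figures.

0.19

CL'/CL = 1 / 0.687 = 1.456
3.4·fm + (1 − fm) = 1.456
fm = (1.456 − 1) / (3.4 − 1) = 0.19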